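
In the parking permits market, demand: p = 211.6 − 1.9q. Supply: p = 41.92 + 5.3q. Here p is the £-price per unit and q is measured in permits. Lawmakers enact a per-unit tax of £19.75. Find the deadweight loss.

Competitive equilibrium: 211.6 − 1.9q = 41.92 + 5.3q → q* = 23.5667, p* = 166.8233.
With the tax, the buyer price exceeds the seller price by 19.75: (211.6 − 1.9q) − (41.92 + 5.3q) = 19.75 → q' = 20.8236.
Δq = 23.5667 − 20.8236 = 2.7431; the wedge equals the tax, 19.75.
DWL = ½ × 2.7431 × 19.75 = £27.09.

£27.09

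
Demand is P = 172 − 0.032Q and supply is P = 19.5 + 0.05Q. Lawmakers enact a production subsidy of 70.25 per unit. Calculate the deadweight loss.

30091.84

Competitive equilibrium: 172 − 0.032Q = 19.5 + 0.05Q → Q* = 1859.7561, P* = 112.4878.
The subsidy lowers effective supply by 70.25: P = 0.05Q − 50.75.
New quantity: 172 − 0.032Q = 0.05Q − 50.75 → Q' = 2716.4634.
Overproduction ΔQ = 2716.4634 − 1859.7561 = 856.7073; wedge = subsidy = 70.25.
Welfare loss = ½ × 856.7073 × 70.25 = 30091.84.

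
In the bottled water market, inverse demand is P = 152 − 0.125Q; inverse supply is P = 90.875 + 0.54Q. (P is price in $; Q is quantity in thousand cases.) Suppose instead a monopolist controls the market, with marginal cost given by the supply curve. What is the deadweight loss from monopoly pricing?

$70.33 thousand

Competitive equilibrium: 152 − 0.125Q = 90.875 + 0.54Q → Q* = 91.9173, P* = 140.5103.
Marginal revenue: MR = 152 − 0.25Q. Set MR = MC: 152 − 0.25Q = 90.875 + 0.54Q → Q_m = 77.3734.
Price P_m = 152 − 0.125·77.3734 = 142.3283; MC(Q_m) = 90.875 + 0.54·77.3734 = 132.6566.
Competitive Q* = 91.9173, so ΔQ = 14.5439; wedge = 142.3283 − 132.6566 = 9.6717.
Deadweight loss = ½ × 14.5439 × 9.6717 = $70.33 thousand.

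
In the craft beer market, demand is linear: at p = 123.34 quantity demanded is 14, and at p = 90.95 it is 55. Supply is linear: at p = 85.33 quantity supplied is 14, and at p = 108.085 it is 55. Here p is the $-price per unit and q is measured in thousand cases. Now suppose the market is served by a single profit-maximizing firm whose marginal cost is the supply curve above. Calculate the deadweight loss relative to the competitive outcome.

$164.44 thousand

Demand slope = (90.95 − 123.34)/(55 − 14) = −0.79, so p = 134.4 − 0.79q.
Supply slope = (108.085 − 85.33)/(55 − 14) = 0.555, so p = 77.56 + 0.555q.
Competitive equilibrium: 134.4 − 0.79q = 77.56 + 0.555q → q* = 42.2602, p* = 101.0144.
Marginal revenue: MR = 134.4 − 1.58q. Set MR = MC: 134.4 − 1.58q = 77.56 + 0.555q → q_m = 26.623.
Price p_m = 134.4 − 0.79·26.623 = 113.3678; MC(q_m) = 77.56 + 0.555·26.623 = 92.3358.
Competitive q* = 42.2602, so Δq = 15.6372; wedge = 113.3678 − 92.3358 = 21.032.
DWL = ½ × 15.6372 × 21.032 = $164.44 thousand.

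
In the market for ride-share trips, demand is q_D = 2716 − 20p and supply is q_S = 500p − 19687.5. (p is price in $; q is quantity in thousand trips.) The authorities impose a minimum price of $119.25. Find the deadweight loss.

In inverse form: demand p = 135.8 − 0.05q, supply p = 39.375 + 0.002q.
Competitive equilibrium: 135.8 − 0.05q = 39.375 + 0.002q → q* = 1854.3269, p* = 43.0837.
At the floor p = 119.25, quantity demanded = (135.8 − 119.25)/0.05 = 331.
Sellers' marginal cost at q' = 331: 39.375 + 0.002·331 = 40.037.
Δq = 1854.3269 − 331 = 1523.3269; wedge = 119.25 − 40.037 = 79.213.
Welfare loss = ½ × 1523.3269 × 79.213 = $60333.65 thousand.

$60333.65 thousand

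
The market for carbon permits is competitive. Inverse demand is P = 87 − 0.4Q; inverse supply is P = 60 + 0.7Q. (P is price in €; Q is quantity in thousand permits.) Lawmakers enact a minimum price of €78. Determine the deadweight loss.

Competitive equilibrium: 87 − 0.4Q = 60 + 0.7Q → Q* = 24.5455, P* = 77.1818.
At the floor P = 78, quantity demanded = (87 − 78)/0.4 = 22.5.
Sellers' marginal cost at Q' = 22.5: 60 + 0.7·22.5 = 75.75.
ΔQ = 24.5455 − 22.5 = 2.0455; wedge = 78 − 75.75 = 2.25.
The triangle = ½ × 2.0455 × 2.25 = €2.30 thousand.

€2.30 thousand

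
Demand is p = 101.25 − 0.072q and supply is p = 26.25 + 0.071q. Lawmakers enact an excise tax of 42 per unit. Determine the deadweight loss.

Competitive equilibrium: 101.25 − 0.072q = 26.25 + 0.071q → q* = 524.4755, p* = 63.4878.
With the tax, the buyer price exceeds the seller price by 42: (101.25 − 0.072q) − (26.25 + 0.071q) = 42 → q' = 230.7692.
Δq = 524.4755 − 230.7692 = 293.7063; the wedge equals the tax, 42.
The triangle = ½ × 293.7063 × 42 = 6167.83.

6167.83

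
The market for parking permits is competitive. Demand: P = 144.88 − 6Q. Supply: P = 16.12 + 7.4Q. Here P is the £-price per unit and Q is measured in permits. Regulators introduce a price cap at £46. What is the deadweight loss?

£207.95

Competitive equilibrium: 144.88 − 6Q = 16.12 + 7.4Q → Q* = 9.609, P* = 87.2263.
At the ceiling P = 46, quantity supplied = (46 − 16.12)/7.4 = 4.0378.
Willingness to pay at Q' = 4.0378: 144.88 − 6·4.0378 = 120.6532.
ΔQ = 9.609 − 4.0378 = 5.5712; wedge = 120.6532 − 46 = 74.6532.
The triangle = ½ × 5.5712 × 74.6532 = £207.95.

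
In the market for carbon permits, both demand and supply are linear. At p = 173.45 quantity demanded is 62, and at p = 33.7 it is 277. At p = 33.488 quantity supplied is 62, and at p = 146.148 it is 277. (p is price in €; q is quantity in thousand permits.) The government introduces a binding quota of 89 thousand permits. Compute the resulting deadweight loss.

Demand slope = (33.7 − 173.45)/(277 − 62) = −0.65, so p = 213.75 − 0.65q.
Supply slope = (146.148 − 33.488)/(277 − 62) = 0.524, so p = 1 + 0.524q.
Competitive equilibrium: 213.75 − 0.65q = 1 + 0.524q → q* = 181.2181, p* = 95.9583.
At q = 89: demand price = 213.75 − 0.65·89 = 155.9; supply price = 1 + 0.524·89 = 47.636.
Δq = 181.2181 − 89 = 92.2181; wedge = 155.9 − 47.636 = 108.264.
Deadweight loss = ½ × 92.2181 × 108.264 = €4991.95 thousand.

€4991.95 thousand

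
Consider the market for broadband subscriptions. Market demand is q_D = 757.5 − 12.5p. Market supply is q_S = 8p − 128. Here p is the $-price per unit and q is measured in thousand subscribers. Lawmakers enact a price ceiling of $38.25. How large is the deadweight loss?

In inverse form: demand p = 60.6 − 0.08q, supply p = 16 + 0.125q.
Competitive equilibrium: 60.6 − 0.08q = 16 + 0.125q → q* = 217.561, p* = 43.1951.
At the ceiling p = 38.25, quantity supplied = (38.25 − 16)/0.125 = 178.
Willingness to pay at q' = 178: 60.6 − 0.08·178 = 46.36.
Δq = 217.561 − 178 = 39.561; wedge = 46.36 − 38.25 = 8.11.
DWL = ½ × 39.561 × 8.11 = $160.42 thousand.

$160.42 thousand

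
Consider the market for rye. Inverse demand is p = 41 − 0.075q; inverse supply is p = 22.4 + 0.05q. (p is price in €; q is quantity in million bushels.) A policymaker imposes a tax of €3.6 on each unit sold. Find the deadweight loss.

Competitive equilibrium: 41 − 0.075q = 22.4 + 0.05q → q* = 148.8, p* = 29.84.
With the tax, the buyer price exceeds the seller price by 3.6: (41 − 0.075q) − (22.4 + 0.05q) = 3.6 → q' = 120.
Δq = 148.8 − 120 = 28.8; the wedge equals the tax, 3.6.
Welfare loss = ½ × 28.8 × 3.6 = €51.84 million.

€51.84 million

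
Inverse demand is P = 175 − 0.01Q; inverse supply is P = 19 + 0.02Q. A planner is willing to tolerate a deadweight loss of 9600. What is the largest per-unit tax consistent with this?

24

Competitive equilibrium: 175 − 0.01Q = 19 + 0.02Q → Q* = 5200, P* = 123.
A tax t gives ΔQ = t/0.03 and wedge t, so DWL = t²/0.06.
t²/0.06 = 9600 → t² = 576 → t = 24.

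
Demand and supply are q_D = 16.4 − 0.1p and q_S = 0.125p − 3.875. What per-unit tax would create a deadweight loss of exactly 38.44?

In inverse form: demand p = 164 − 10q, supply p = 31 + 8q.
Competitive equilibrium: 164 − 10q = 31 + 8q → q* = 7.3889, p* = 90.1111.
A tax t gives Δq = t/18 and wedge t, so DWL = t²/36.
t²/36 = 38.44 → t² = 1383.84 → t = 37.2.

37.2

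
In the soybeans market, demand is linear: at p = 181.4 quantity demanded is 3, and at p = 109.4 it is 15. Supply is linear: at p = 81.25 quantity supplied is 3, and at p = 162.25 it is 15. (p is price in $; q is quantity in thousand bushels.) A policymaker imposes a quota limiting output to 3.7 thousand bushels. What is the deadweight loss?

$326.35 thousand

Demand slope = (109.4 − 181.4)/(15 − 3) = −6, so p = 199.4 − 6q.
Supply slope = (162.25 − 81.25)/(15 − 3) = 6.75, so p = 61 + 6.75q.
Competitive equilibrium: 199.4 − 6q = 61 + 6.75q → q* = 10.8549, p* = 134.2706.
At q = 3.7: demand price = 199.4 − 6·3.7 = 177.2; supply price = 61 + 6.75·3.7 = 85.975.
Δq = 10.8549 − 3.7 = 7.1549; wedge = 177.2 − 85.975 = 91.225.
DWL = ½ × 7.1549 × 91.225 = $326.35 thousand.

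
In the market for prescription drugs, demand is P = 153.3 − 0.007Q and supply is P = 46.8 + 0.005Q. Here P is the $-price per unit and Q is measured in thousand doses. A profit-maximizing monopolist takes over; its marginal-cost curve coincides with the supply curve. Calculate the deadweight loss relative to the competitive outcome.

Competitive equilibrium: 153.3 − 0.007Q = 46.8 + 0.005Q → Q* = 8875, P* = 91.175.
Marginal revenue: MR = 153.3 − 0.014Q. Set MR = MC: 153.3 − 0.014Q = 46.8 + 0.005Q → Q_m = 5605.26316.
Price P_m = 153.3 − 0.007·5605.26316 = 114.06316; MC(Q_m) = 46.8 + 0.005·5605.26316 = 74.82632.
Competitive Q* = 8875, so ΔQ = 3269.73684; wedge = 114.06316 − 74.82632 = 39.23684.
DWL = ½ × 3269.73684 × 39.23684 = $64147.07 thousand.

$64147.07 thousand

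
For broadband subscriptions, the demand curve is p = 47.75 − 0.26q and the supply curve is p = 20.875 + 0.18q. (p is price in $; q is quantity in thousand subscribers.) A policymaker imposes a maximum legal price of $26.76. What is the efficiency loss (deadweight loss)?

$177.26 thousand

Competitive equilibrium: 47.75 − 0.26q = 20.875 + 0.18q → q* = 61.0795, p* = 31.8693.
At the ceiling p = 26.76, quantity supplied = (26.76 − 20.875)/0.18 = 32.6944.
Willingness to pay at q' = 32.6944: 47.75 − 0.26·32.6944 = 39.2495.
Δq = 61.0795 − 32.6944 = 28.3851; wedge = 39.2495 − 26.76 = 12.4895.
DWL = ½ × 28.3851 × 12.4895 = $177.26 thousand.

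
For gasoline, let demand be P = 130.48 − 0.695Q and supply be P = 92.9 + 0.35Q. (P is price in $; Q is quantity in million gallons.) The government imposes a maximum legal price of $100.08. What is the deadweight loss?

Competitive equilibrium: 130.48 − 0.695Q = 92.9 + 0.35Q → Q* = 35.9617, P* = 105.4866.
At the ceiling P = 100.08, quantity supplied = (100.08 − 92.9)/0.35 = 20.5143.
Willingness to pay at Q' = 20.5143: 130.48 − 0.695·20.5143 = 116.2226.
ΔQ = 35.9617 − 20.5143 = 15.4474; wedge = 116.2226 − 100.08 = 16.1426.
Welfare loss = ½ × 15.4474 × 16.1426 = $124.68 million.

$124.68 million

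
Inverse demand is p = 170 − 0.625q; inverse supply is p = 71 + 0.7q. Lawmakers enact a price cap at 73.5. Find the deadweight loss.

Competitive equilibrium: 170 − 0.625q = 71 + 0.7q → q* = 74.717, p* = 123.3019.
At the ceiling p = 73.5, quantity supplied = (73.5 − 71)/0.7 = 3.5714.
Willingness to pay at q' = 3.5714: 170 − 0.625·3.5714 = 167.7679.
Δq = 74.717 − 3.5714 = 71.1456; wedge = 167.7679 − 73.5 = 94.2679.
Welfare loss = ½ × 71.1456 × 94.2679 = 3353.37.

3353.37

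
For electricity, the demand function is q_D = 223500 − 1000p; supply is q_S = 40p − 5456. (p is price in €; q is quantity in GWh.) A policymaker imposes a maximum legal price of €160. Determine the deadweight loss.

€75254.868

In inverse form: demand p = 223.5 − 0.001q, supply p = 136.4 + 0.025q.
Competitive equilibrium: 223.5 − 0.001q = 136.4 + 0.025q → q* = 3350, p* = 220.15.
At the ceiling p = 160, quantity supplied = (160 − 136.4)/0.025 = 944.
Willingness to pay at q' = 944: 223.5 − 0.001·944 = 222.556.
Δq = 3350 − 944 = 2406; wedge = 222.556 − 160 = 62.556.
DWL = ½ × 2406 × 62.556 = €75254.868.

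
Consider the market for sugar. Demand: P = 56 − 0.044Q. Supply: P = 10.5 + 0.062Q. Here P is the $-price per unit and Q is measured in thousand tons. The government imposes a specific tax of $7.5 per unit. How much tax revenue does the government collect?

Competitive equilibrium: 56 − 0.044Q = 10.5 + 0.062Q → Q* = 429.2453, P* = 37.1132.
With the tax, the buyer price exceeds the seller price by 7.5: (56 − 0.044Q) − (10.5 + 0.062Q) = 7.5 → Q' = 358.4906.
Tax revenue = 7.5 × 358.4906 = $2688.68 thousand.

$2688.68 thousand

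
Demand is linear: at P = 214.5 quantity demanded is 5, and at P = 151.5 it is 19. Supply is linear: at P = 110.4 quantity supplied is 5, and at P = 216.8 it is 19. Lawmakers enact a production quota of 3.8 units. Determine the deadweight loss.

Demand slope = (151.5 − 214.5)/(19 − 5) = −4.5, so P = 237 − 4.5Q.
Supply slope = (216.8 − 110.4)/(19 − 5) = 7.6, so P = 72.4 + 7.6Q.
Competitive equilibrium: 237 − 4.5Q = 72.4 + 7.6Q → Q* = 13.6033, P* = 175.7851.
At Q = 3.8: demand price = 237 − 4.5·3.8 = 219.9; supply price = 72.4 + 7.6·3.8 = 101.28.
ΔQ = 13.6033 − 3.8 = 9.8033; wedge = 219.9 − 101.28 = 118.62.
Deadweight loss = ½ × 9.8033 × 118.62 = 581.43.

581.43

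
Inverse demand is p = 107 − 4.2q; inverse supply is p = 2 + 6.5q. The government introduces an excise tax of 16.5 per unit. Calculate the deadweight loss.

Competitive equilibrium: 107 − 4.2q = 2 + 6.5q → q* = 9.8131, p* = 65.785.
With the tax, the buyer price exceeds the seller price by 16.5: (107 − 4.2q) − (2 + 6.5q) = 16.5 → q' = 8.271.
Δq = 9.8131 − 8.271 = 1.5421; the wedge equals the tax, 16.5.
Deadweight loss = ½ × 1.5421 × 16.5 = 12.72.

12.72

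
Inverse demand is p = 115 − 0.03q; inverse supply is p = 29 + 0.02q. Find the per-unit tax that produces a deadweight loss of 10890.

Competitive equilibrium: 115 − 0.03q = 29 + 0.02q → q* = 1720, p* = 63.4.
A tax t gives Δq = t/0.05 and wedge t, so DWL = t²/0.1.
t²/0.1 = 10890 → t² = 1089 → t = 33.

33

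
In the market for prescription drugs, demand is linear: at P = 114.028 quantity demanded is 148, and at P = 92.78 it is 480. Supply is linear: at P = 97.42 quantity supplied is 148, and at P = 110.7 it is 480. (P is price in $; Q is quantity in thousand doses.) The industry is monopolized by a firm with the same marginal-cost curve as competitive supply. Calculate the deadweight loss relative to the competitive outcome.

Demand slope = (92.78 − 114.028)/(480 − 148) = −0.064, so P = 123.5 − 0.064Q.
Supply slope = (110.7 − 97.42)/(480 − 148) = 0.04, so P = 91.5 + 0.04Q.
Competitive equilibrium: 123.5 − 0.064Q = 91.5 + 0.04Q → Q* = 307.6923, P* = 103.8077.
Marginal revenue: MR = 123.5 − 0.128Q. Set MR = MC: 123.5 − 0.128Q = 91.5 + 0.04Q → Q_m = 190.4762.
Price P_m = 123.5 − 0.064·190.4762 = 111.3095; MC(Q_m) = 91.5 + 0.04·190.4762 = 99.119.
Competitive Q* = 307.6923, so ΔQ = 117.2161; wedge = 111.3095 − 99.119 = 12.1905.
Deadweight loss = ½ × 117.2161 × 12.1905 = $714.46 thousand.

$714.46 thousand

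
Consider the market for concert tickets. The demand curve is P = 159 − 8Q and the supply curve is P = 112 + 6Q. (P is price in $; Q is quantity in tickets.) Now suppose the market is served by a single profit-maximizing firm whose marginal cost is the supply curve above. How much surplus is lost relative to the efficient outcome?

$10.43

Competitive equilibrium: 159 − 8Q = 112 + 6Q → Q* = 3.3571, P* = 132.1429.
Marginal revenue: MR = 159 − 16Q. Set MR = MC: 159 − 16Q = 112 + 6Q → Q_m = 2.1364.
Price P_m = 159 − 8·2.1364 = 141.9088; MC(Q_m) = 112 + 6·2.1364 = 124.8184.
Competitive Q* = 3.3571, so ΔQ = 1.2207; wedge = 141.9088 − 124.8184 = 17.0904.
The triangle = ½ × 1.2207 × 17.0904 = $10.43.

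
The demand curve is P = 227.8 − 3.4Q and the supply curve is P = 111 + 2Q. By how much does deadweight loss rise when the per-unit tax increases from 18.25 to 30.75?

56.71

Competitive equilibrium: 227.8 − 3.4Q = 111 + 2Q → Q* = 21.6296, P* = 154.2593.
For a per-unit tax t: ΔQ = t/5.4, so DWL = ½·t·(t/5.4) = t²/10.8.
At t = 18.25: DWL = 30.839. At t = 30.75: DWL = 87.552.
Increase = 87.552 − 30.839 = 56.71.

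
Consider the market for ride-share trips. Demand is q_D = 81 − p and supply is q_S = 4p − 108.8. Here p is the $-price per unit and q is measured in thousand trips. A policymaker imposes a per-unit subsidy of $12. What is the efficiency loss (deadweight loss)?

$57.60 thousand

In inverse form: demand p = 81 − q, supply p = 27.2 + 0.25q.
Competitive equilibrium: 81 − q = 27.2 + 0.25q → q* = 43.04, p* = 37.96.
The subsidy lowers effective supply by 12: p = 15.2 + 0.25q.
New quantity: 81 − q = 15.2 + 0.25q → q' = 52.64.
Overproduction Δq = 52.64 − 43.04 = 9.6; wedge = subsidy = 12.
DWL = ½ × 9.6 × 12 = $57.60 thousand.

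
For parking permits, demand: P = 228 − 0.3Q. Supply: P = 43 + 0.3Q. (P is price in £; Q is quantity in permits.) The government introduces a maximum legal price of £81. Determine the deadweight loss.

Competitive equilibrium: 228 − 0.3Q = 43 + 0.3Q → Q* = 308.3333, P* = 135.5.
At the ceiling P = 81, quantity supplied = (81 − 43)/0.3 = 126.6667.
Willingness to pay at Q' = 126.6667: 228 − 0.3·126.6667 = 190.
ΔQ = 308.3333 − 126.6667 = 181.6666; wedge = 190 − 81 = 109.
DWL = ½ × 181.6666 × 109 = £9900.83.

£9900.83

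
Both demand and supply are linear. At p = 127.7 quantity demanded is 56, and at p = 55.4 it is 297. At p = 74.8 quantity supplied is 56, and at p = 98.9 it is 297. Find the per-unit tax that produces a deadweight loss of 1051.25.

Demand slope = (55.4 − 127.7)/(297 − 56) = −0.3, so p = 144.5 − 0.3q.
Supply slope = (98.9 − 74.8)/(297 − 56) = 0.1, so p = 69.2 + 0.1q.
Competitive equilibrium: 144.5 − 0.3q = 69.2 + 0.1q → q* = 188.25, p* = 88.025.
A tax t gives Δq = t/0.4 and wedge t, so DWL = t²/0.8.
t²/0.8 = 1051.25 → t² = 841 → t = 29.

29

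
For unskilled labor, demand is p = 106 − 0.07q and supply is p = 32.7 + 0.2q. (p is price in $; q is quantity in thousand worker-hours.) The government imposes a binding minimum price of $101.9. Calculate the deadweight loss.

Competitive equilibrium: 106 − 0.07q = 32.7 + 0.2q → q* = 271.4815, p* = 86.9963.
At the floor p = 101.9, quantity demanded = (106 − 101.9)/0.07 = 58.5714.
Sellers' marginal cost at q' = 58.5714: 32.7 + 0.2·58.5714 = 44.4143.
Δq = 271.4815 − 58.5714 = 212.9101; wedge = 101.9 − 44.4143 = 57.4857.
Welfare loss = ½ × 212.9101 × 57.4857 = $6119.64 thousand.

$6119.64 thousand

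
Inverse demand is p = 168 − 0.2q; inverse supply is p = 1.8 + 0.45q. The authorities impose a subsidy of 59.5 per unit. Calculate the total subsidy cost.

20660.23

Competitive equilibrium: 168 − 0.2q = 1.8 + 0.45q → q* = 255.6923, p* = 116.8615.
The subsidy lowers effective supply by 59.5: p = 0.45q − 57.7.
New quantity: 168 − 0.2q = 0.45q − 57.7 → q' = 347.2308.
Total subsidy cost = 59.5 × 347.2308 = 20660.23.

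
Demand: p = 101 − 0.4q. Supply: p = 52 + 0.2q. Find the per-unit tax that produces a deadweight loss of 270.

18

Competitive equilibrium: 101 − 0.4q = 52 + 0.2q → q* = 81.6667, p* = 68.3333.
A tax t gives Δq = t/0.6 and wedge t, so DWL = t²/1.2.
t²/1.2 = 270 → t² = 324 → t = 18.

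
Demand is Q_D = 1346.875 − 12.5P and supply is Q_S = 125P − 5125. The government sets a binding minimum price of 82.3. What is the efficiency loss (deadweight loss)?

8533.81

In inverse form: demand P = 107.75 − 0.08Q, supply P = 41 + 0.008Q.
Competitive equilibrium: 107.75 − 0.08Q = 41 + 0.008Q → Q* = 758.5227, P* = 47.0682.
At the floor P = 82.3, quantity demanded = (107.75 − 82.3)/0.08 = 318.125.
Sellers' marginal cost at Q' = 318.125: 41 + 0.008·318.125 = 43.545.
ΔQ = 758.5227 − 318.125 = 440.3977; wedge = 82.3 − 43.545 = 38.755.
DWL = ½ × 440.3977 × 38.755 = 8533.81.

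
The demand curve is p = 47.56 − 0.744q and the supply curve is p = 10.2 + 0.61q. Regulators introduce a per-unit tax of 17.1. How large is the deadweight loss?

Competitive equilibrium: 47.56 − 0.744q = 10.2 + 0.61q → q* = 27.5923, p* = 27.0313.
With the tax, the buyer price exceeds the seller price by 17.1: (47.56 − 0.744q) − (10.2 + 0.61q) = 17.1 → q' = 14.9631.
Δq = 27.5923 − 14.9631 = 12.6292; the wedge equals the tax, 17.1.
The triangle = ½ × 12.6292 × 17.1 = 107.98.

107.98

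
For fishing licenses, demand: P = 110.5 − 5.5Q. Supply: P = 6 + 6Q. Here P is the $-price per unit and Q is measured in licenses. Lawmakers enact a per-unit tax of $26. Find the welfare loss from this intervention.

$29.39

Competitive equilibrium: 110.5 − 5.5Q = 6 + 6Q → Q* = 9.087, P* = 60.5217.
With the tax, the buyer price exceeds the seller price by 26: (110.5 − 5.5Q) − (6 + 6Q) = 26 → Q' = 6.8261.
ΔQ = 9.087 − 6.8261 = 2.2609; the wedge equals the tax, 26.
Deadweight loss = ½ × 2.2609 × 26 = $29.39.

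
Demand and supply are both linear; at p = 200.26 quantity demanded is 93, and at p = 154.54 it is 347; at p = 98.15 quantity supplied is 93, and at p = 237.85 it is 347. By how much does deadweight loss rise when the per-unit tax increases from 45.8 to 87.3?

3783.32

Demand slope = (154.54 − 200.26)/(347 − 93) = −0.18, so p = 217 − 0.18q.
Supply slope = (237.85 − 98.15)/(347 − 93) = 0.55, so p = 47 + 0.55q.
Competitive equilibrium: 217 − 0.18q = 47 + 0.55q → q* = 232.8767, p* = 175.0822.
For a per-unit tax t: Δq = t/0.73, so DWL = ½·t·(t/0.73) = t²/1.46.
At t = 45.8: DWL = 1436.74. At t = 87.3: DWL = 5220.062.
Increase = 5220.062 − 1436.74 = 3783.32.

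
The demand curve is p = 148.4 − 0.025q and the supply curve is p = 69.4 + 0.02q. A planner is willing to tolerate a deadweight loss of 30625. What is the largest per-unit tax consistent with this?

Competitive equilibrium: 148.4 − 0.025q = 69.4 + 0.02q → q* = 1755.5556, p* = 104.5111.
A tax t gives Δq = t/0.045 and wedge t, so DWL = t²/0.09.
t²/0.09 = 30625 → t² = 2756.25 → t = 52.5.

52.5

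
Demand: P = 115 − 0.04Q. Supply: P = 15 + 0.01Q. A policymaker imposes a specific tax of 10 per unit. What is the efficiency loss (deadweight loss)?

1000

Competitive equilibrium: 115 − 0.04Q = 15 + 0.01Q → Q* = 2000, P* = 35.
With the tax, the buyer price exceeds the seller price by 10: (115 − 0.04Q) − (15 + 0.01Q) = 10 → Q' = 1800.
ΔQ = 2000 − 1800 = 200; the wedge equals the tax, 10.
DWL = ½ × 200 × 10 = 1000.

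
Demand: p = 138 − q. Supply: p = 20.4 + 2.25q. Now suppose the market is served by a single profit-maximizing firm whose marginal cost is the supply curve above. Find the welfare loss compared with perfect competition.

Competitive equilibrium: 138 − q = 20.4 + 2.25q → q* = 36.1846, p* = 101.8154.
Marginal revenue: MR = 138 − 2q. Set MR = MC: 138 − 2q = 20.4 + 2.25q → q_m = 27.6706.
Price p_m = 138 − 1·27.6706 = 110.3294; MC(q_m) = 20.4 + 2.25·27.6706 = 82.6589.
Competitive q* = 36.1846, so Δq = 8.514; wedge = 110.3294 − 82.6589 = 27.6705.
Welfare loss = ½ × 8.514 × 27.6705 = 117.79.

117.79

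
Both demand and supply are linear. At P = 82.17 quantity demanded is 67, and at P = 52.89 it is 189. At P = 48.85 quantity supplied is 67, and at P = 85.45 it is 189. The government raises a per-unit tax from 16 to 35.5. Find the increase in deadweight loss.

Demand slope = (52.89 − 82.17)/(189 − 67) = −0.24, so P = 98.25 − 0.24Q.
Supply slope = (85.45 − 48.85)/(189 − 67) = 0.3, so P = 28.75 + 0.3Q.
Competitive equilibrium: 98.25 − 0.24Q = 28.75 + 0.3Q → Q* = 128.7037, P* = 67.3611.
For a per-unit tax t: ΔQ = t/0.54, so DWL = ½·t·(t/0.54) = t²/1.08.
At t = 16: DWL = 237.037. At t = 35.5: DWL = 1166.898.
Increase = 1166.898 − 237.037 = 929.86.

929.86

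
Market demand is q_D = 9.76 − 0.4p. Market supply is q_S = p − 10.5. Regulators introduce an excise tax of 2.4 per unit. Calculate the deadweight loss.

0.82

In inverse form: demand p = 24.4 − 2.5q, supply p = 10.5 + q.
Competitive equilibrium: 24.4 − 2.5q = 10.5 + q → q* = 3.9714, p* = 14.4714.
With the tax, the buyer price exceeds the seller price by 2.4: (24.4 − 2.5q) − (10.5 + q) = 2.4 → q' = 3.2857.
Δq = 3.9714 − 3.2857 = 0.6857; the wedge equals the tax, 2.4.
DWL = ½ × 0.6857 × 2.4 = 0.82.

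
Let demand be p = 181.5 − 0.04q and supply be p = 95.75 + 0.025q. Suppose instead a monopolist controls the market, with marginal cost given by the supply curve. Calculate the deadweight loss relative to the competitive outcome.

Competitive equilibrium: 181.5 − 0.04q = 95.75 + 0.025q → q* = 1319.23077, p* = 128.73077.
Marginal revenue: MR = 181.5 − 0.08q. Set MR = MC: 181.5 − 0.08q = 95.75 + 0.025q → q_m = 816.66667.
Price p_m = 181.5 − 0.04·816.66667 = 148.83333; MC(q_m) = 95.75 + 0.025·816.66667 = 116.16667.
Competitive q* = 1319.23077, so Δq = 502.5641; wedge = 148.83333 − 116.16667 = 32.66666.
The triangle = ½ × 502.5641 × 32.66666 = 8208.55.

8208.55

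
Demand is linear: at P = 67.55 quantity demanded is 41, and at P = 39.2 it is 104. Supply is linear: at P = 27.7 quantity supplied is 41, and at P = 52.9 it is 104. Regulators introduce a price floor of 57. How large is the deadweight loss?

233.47

Demand slope = (39.2 − 67.55)/(104 − 41) = −0.45, so P = 86 − 0.45Q.
Supply slope = (52.9 − 27.7)/(104 − 41) = 0.4, so P = 11.3 + 0.4Q.
Competitive equilibrium: 86 − 0.45Q = 11.3 + 0.4Q → Q* = 87.8824, P* = 46.4529.
At the floor P = 57, quantity demanded = (86 − 57)/0.45 = 64.4444.
Sellers' marginal cost at Q' = 64.4444: 11.3 + 0.4·64.4444 = 37.0778.
ΔQ = 87.8824 − 64.4444 = 23.438; wedge = 57 − 37.0778 = 19.9222.
DWL = ½ × 23.438 × 19.9222 = 233.47.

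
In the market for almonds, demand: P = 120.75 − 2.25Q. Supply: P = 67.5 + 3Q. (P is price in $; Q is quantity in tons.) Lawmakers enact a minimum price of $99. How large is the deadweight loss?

Competitive equilibrium: 120.75 − 2.25Q = 67.5 + 3Q → Q* = 10.1429, P* = 97.9286.
At the floor P = 99, quantity demanded = (120.75 − 99)/2.25 = 9.6667.
Sellers' marginal cost at Q' = 9.6667: 67.5 + 3·9.6667 = 96.5001.
ΔQ = 10.1429 − 9.6667 = 0.4762; wedge = 99 − 96.5001 = 2.4999.
Deadweight loss = ½ × 0.4762 × 2.4999 = $0.60.

$0.60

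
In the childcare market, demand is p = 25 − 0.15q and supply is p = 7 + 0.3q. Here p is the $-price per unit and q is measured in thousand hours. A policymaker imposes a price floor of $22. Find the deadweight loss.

Competitive equilibrium: 25 − 0.15q = 7 + 0.3q → q* = 40, p* = 19.
At the floor p = 22, quantity demanded = (25 − 22)/0.15 = 20.
Sellers' marginal cost at q' = 20: 7 + 0.3·20 = 13.
Δq = 40 − 20 = 20; wedge = 22 − 13 = 9.
Welfare loss = ½ × 20 × 9 = $90 thousand.

$90 thousand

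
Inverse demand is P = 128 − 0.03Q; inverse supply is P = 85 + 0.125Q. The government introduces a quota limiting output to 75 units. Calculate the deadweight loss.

Competitive equilibrium: 128 − 0.03Q = 85 + 0.125Q → Q* = 277.4194, P* = 119.6774.
At Q = 75: demand price = 128 − 0.03·75 = 125.75; supply price = 85 + 0.125·75 = 94.375.
ΔQ = 277.4194 − 75 = 202.4194; wedge = 125.75 − 94.375 = 31.375.
DWL = ½ × 202.4194 × 31.375 = 3175.45.

3175.45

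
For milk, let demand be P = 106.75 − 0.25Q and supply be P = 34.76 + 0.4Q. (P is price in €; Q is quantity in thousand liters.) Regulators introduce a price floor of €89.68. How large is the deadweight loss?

Competitive equilibrium: 106.75 − 0.25Q = 34.76 + 0.4Q → Q* = 110.7538, P* = 79.0615.
At the floor P = 89.68, quantity demanded = (106.75 − 89.68)/0.25 = 68.28.
Sellers' marginal cost at Q' = 68.28: 34.76 + 0.4·68.28 = 62.072.
ΔQ = 110.7538 − 68.28 = 42.4738; wedge = 89.68 − 62.072 = 27.608.
Deadweight loss = ½ × 42.4738 × 27.608 = €586.31 thousand.

€586.31 thousand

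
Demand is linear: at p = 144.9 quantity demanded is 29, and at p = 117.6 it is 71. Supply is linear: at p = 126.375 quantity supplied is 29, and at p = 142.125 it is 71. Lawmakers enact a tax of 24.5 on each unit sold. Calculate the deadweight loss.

Demand slope = (117.6 − 144.9)/(71 − 29) = −0.65, so p = 163.75 − 0.65q.
Supply slope = (142.125 − 126.375)/(71 − 29) = 0.375, so p = 115.5 + 0.375q.
Competitive equilibrium: 163.75 − 0.65q = 115.5 + 0.375q → q* = 47.07317, p* = 133.15244.
With the tax, the buyer price exceeds the seller price by 24.5: (163.75 − 0.65q) − (115.5 + 0.375q) = 24.5 → q' = 23.17073.
Δq = 47.07317 − 23.17073 = 23.90244; the wedge equals the tax, 24.5.
Deadweight loss = ½ × 23.90244 × 24.5 = 292.80.

292.80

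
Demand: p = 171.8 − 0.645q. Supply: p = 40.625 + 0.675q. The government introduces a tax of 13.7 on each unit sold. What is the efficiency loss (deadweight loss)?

Competitive equilibrium: 171.8 − 0.645q = 40.625 + 0.675q → q* = 99.375, p* = 107.7031.
With the tax, the buyer price exceeds the seller price by 13.7: (171.8 − 0.645q) − (40.625 + 0.675q) = 13.7 → q' = 88.9962.
Δq = 99.375 − 88.9962 = 10.3788; the wedge equals the tax, 13.7.
Deadweight loss = ½ × 10.3788 × 13.7 = 71.09.

71.09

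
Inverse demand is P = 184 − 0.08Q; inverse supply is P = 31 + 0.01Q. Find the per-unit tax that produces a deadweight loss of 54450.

99

Competitive equilibrium: 184 − 0.08Q = 31 + 0.01Q → Q* = 1700, P* = 48.
A tax t gives ΔQ = t/0.09 and wedge t, so DWL = t²/0.18.
t²/0.18 = 54450 → t² = 9801 → t = 99.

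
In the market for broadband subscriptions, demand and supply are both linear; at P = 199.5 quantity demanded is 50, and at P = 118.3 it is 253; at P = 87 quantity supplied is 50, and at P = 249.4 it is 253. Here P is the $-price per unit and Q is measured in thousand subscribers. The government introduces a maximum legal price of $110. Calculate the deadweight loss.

$2535 thousand

Demand slope = (118.3 − 199.5)/(253 − 50) = −0.4, so P = 219.5 − 0.4Q.
Supply slope = (249.4 − 87)/(253 − 50) = 0.8, so P = 47 + 0.8Q.
Competitive equilibrium: 219.5 − 0.4Q = 47 + 0.8Q → Q* = 143.75, P* = 162.
At the ceiling P = 110, quantity supplied = (110 − 47)/0.8 = 78.75.
Willingness to pay at Q' = 78.75: 219.5 − 0.4·78.75 = 188.
ΔQ = 143.75 − 78.75 = 65; wedge = 188 − 110 = 78.
DWL = ½ × 65 × 78 = $2535 thousand.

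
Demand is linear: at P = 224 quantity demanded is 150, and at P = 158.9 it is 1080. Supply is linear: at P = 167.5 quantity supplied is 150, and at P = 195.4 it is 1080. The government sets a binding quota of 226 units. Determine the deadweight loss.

11956.05

Demand slope = (158.9 − 224)/(1080 − 150) = −0.07, so P = 234.5 − 0.07Q.
Supply slope = (195.4 − 167.5)/(1080 − 150) = 0.03, so P = 163 + 0.03Q.
Competitive equilibrium: 234.5 − 0.07Q = 163 + 0.03Q → Q* = 715, P* = 184.45.
At Q = 226: demand price = 234.5 − 0.07·226 = 218.68; supply price = 163 + 0.03·226 = 169.78.
ΔQ = 715 − 226 = 489; wedge = 218.68 − 169.78 = 48.9.
Deadweight loss = ½ × 489 × 48.9 = 11956.05.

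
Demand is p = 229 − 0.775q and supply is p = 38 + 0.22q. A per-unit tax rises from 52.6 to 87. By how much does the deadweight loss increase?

Competitive equilibrium: 229 − 0.775q = 38 + 0.22q → q* = 191.9598, p* = 80.2312.
For a per-unit tax t: Δq = t/0.995, so DWL = ½·t·(t/0.995) = t²/1.99.
At t = 52.6: DWL = 1390.332. At t = 87: DWL = 3803.518.
Increase = 3803.518 − 1390.332 = 2413.19.

2413.19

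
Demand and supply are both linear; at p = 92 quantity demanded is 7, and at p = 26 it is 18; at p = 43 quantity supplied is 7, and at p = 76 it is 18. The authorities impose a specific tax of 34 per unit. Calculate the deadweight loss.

64.22

Demand slope = (26 − 92)/(18 − 7) = −6, so p = 134 − 6q.
Supply slope = (76 − 43)/(18 − 7) = 3, so p = 22 + 3q.
Competitive equilibrium: 134 − 6q = 22 + 3q → q* = 12.4444, p* = 59.3333.
With the tax, the buyer price exceeds the seller price by 34: (134 − 6q) − (22 + 3q) = 34 → q' = 8.6667.
Δq = 12.4444 − 8.6667 = 3.7777; the wedge equals the tax, 34.
Welfare loss = ½ × 3.7777 × 34 = 64.22.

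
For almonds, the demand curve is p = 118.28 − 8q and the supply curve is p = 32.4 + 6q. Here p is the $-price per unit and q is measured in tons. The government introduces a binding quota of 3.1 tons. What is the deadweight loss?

Competitive equilibrium: 118.28 − 8q = 32.4 + 6q → q* = 6.1343, p* = 69.2057.
At q = 3.1: demand price = 118.28 − 8·3.1 = 93.48; supply price = 32.4 + 6·3.1 = 51.
Δq = 6.1343 − 3.1 = 3.0343; wedge = 93.48 − 51 = 42.48.
Deadweight loss = ½ × 3.0343 × 42.48 = $64.45.

$64.45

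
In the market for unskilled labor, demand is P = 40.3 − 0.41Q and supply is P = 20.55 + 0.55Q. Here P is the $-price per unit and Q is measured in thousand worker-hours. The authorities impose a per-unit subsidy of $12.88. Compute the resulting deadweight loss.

$86.40 thousand

Competitive equilibrium: 40.3 − 0.41Q = 20.55 + 0.55Q → Q* = 20.5729, P* = 31.8651.
The subsidy lowers effective supply by 12.88: P = 7.67 + 0.55Q.
New quantity: 40.3 − 0.41Q = 7.67 + 0.55Q → Q' = 33.9896.
Overproduction ΔQ = 33.9896 − 20.5729 = 13.4167; wedge = subsidy = 12.88.
DWL = ½ × 13.4167 × 12.88 = $86.40 thousand.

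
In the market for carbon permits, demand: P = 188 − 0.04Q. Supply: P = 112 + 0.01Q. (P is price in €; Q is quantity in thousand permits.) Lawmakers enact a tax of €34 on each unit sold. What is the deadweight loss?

Competitive equilibrium: 188 − 0.04Q = 112 + 0.01Q → Q* = 1520, P* = 127.2.
With the tax, the buyer price exceeds the seller price by 34: (188 − 0.04Q) − (112 + 0.01Q) = 34 → Q' = 840.
ΔQ = 1520 − 840 = 680; the wedge equals the tax, 34.
DWL = ½ × 680 × 34 = €11560 thousand.

€11560 thousand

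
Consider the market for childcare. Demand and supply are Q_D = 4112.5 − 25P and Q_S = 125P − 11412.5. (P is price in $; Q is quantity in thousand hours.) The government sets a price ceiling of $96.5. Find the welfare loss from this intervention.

$18375 thousand

In inverse form: demand P = 164.5 − 0.04Q, supply P = 91.3 + 0.008Q.
Competitive equilibrium: 164.5 − 0.04Q = 91.3 + 0.008Q → Q* = 1525, P* = 103.5.
At the ceiling P = 96.5, quantity supplied = (96.5 − 91.3)/0.008 = 650.
Willingness to pay at Q' = 650: 164.5 − 0.04·650 = 138.5.
ΔQ = 1525 − 650 = 875; wedge = 138.5 − 96.5 = 42.
The triangle = ½ × 875 × 42 = $18375 thousand.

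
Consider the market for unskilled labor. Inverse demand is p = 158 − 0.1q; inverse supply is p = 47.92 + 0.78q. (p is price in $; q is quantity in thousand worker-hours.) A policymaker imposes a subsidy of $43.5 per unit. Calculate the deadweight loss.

$1075.14 thousand

Competitive equilibrium: 158 − 0.1q = 47.92 + 0.78q → q* = 125.0909, p* = 145.4909.
The subsidy lowers effective supply by 43.5: p = 4.42 + 0.78q.
New quantity: 158 − 0.1q = 4.42 + 0.78q → q' = 174.5227.
Overproduction Δq = 174.5227 − 125.0909 = 49.4318; wedge = subsidy = 43.5.
Welfare loss = ½ × 49.4318 × 43.5 = $1075.14 thousand.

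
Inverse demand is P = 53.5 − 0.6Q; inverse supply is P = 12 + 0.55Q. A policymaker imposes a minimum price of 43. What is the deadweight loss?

198.65

Competitive equilibrium: 53.5 − 0.6Q = 12 + 0.55Q → Q* = 36.087, P* = 31.8478.
At the floor P = 43, quantity demanded = (53.5 − 43)/0.6 = 17.5.
Sellers' marginal cost at Q' = 17.5: 12 + 0.55·17.5 = 21.625.
ΔQ = 36.087 − 17.5 = 18.587; wedge = 43 − 21.625 = 21.375.
The triangle = ½ × 18.587 × 21.375 = 198.65.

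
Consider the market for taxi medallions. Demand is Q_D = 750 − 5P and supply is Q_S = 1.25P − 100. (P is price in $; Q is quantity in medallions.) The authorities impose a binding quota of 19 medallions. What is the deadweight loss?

$1300.50

In inverse form: demand P = 150 − 0.2Q, supply P = 80 + 0.8Q.
Competitive equilibrium: 150 − 0.2Q = 80 + 0.8Q → Q* = 70, P* = 136.
At Q = 19: demand price = 150 − 0.2·19 = 146.2; supply price = 80 + 0.8·19 = 95.2.
ΔQ = 70 − 19 = 51; wedge = 146.2 − 95.2 = 51.
Deadweight loss = ½ × 51 × 51 = $1300.50.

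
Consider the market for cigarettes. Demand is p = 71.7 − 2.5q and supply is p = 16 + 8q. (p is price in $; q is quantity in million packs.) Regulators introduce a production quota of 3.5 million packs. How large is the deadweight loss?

Competitive equilibrium: 71.7 − 2.5q = 16 + 8q → q* = 5.3048, p* = 58.4381.
At q = 3.5: demand price = 71.7 − 2.5·3.5 = 62.95; supply price = 16 + 8·3.5 = 44.
Δq = 5.3048 − 3.5 = 1.8048; wedge = 62.95 − 44 = 18.95.
DWL = ½ × 1.8048 × 18.95 = $17.10 million.

$17.10 million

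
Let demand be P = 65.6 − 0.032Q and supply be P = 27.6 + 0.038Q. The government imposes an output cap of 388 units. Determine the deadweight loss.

839.33

Competitive equilibrium: 65.6 − 0.032Q = 27.6 + 0.038Q → Q* = 542.8571, P* = 48.2286.
At Q = 388: demand price = 65.6 − 0.032·388 = 53.184; supply price = 27.6 + 0.038·388 = 42.344.
ΔQ = 542.8571 − 388 = 154.8571; wedge = 53.184 − 42.344 = 10.84.
Deadweight loss = ½ × 154.8571 × 10.84 = 839.33.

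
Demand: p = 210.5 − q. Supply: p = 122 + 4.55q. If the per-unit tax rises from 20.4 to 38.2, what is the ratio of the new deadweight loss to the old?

Competitive equilibrium: 210.5 − q = 122 + 4.55q → q* = 15.9459, p* = 194.5541.
For a per-unit tax t: Δq = t/5.55, so DWL = ½·t·(t/5.55) = t²/11.1.
At t = 20.4: DWL = 37.492. At t = 38.2: DWL = 131.463.
Ratio = (38.2/20.4)² = 3.506.

3.506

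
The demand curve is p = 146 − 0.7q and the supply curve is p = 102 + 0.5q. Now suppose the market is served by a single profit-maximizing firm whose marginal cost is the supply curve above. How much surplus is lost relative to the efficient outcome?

Competitive equilibrium: 146 − 0.7q = 102 + 0.5q → q* = 36.6667, p* = 120.3333.
Marginal revenue: MR = 146 − 1.4q. Set MR = MC: 146 − 1.4q = 102 + 0.5q → q_m = 23.1579.
Price p_m = 146 − 0.7·23.1579 = 129.7895; MC(q_m) = 102 + 0.5·23.1579 = 113.579.
Competitive q* = 36.6667, so Δq = 13.5088; wedge = 129.7895 − 113.579 = 16.2105.
Welfare loss = ½ × 13.5088 × 16.2105 = 109.49.

109.49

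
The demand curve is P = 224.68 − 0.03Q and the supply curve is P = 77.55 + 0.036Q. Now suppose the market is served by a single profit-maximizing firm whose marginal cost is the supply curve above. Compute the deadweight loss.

16015.06

Competitive equilibrium: 224.68 − 0.03Q = 77.55 + 0.036Q → Q* = 2229.24242, P* = 157.80273.
Marginal revenue: MR = 224.68 − 0.06Q. Set MR = MC: 224.68 − 0.06Q = 77.55 + 0.036Q → Q_m = 1532.60417.
Price P_m = 224.68 − 0.03·1532.60417 = 178.70187; MC(Q_m) = 77.55 + 0.036·1532.60417 = 132.72375.
Competitive Q* = 2229.24242, so ΔQ = 696.63825; wedge = 178.70187 − 132.72375 = 45.97812.
The triangle = ½ × 696.63825 × 45.97812 = 16015.06.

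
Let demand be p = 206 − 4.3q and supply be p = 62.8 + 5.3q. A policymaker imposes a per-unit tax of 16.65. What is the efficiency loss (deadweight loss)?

14.44

Competitive equilibrium: 206 − 4.3q = 62.8 + 5.3q → q* = 14.9167, p* = 141.8583.
With the tax, the buyer price exceeds the seller price by 16.65: (206 − 4.3q) − (62.8 + 5.3q) = 16.65 → q' = 13.1823.
Δq = 14.9167 − 13.1823 = 1.7344; the wedge equals the tax, 16.65.
Welfare loss = ½ × 1.7344 × 16.65 = 14.44.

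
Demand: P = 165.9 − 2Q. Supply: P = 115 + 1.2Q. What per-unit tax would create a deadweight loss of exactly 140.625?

Competitive equilibrium: 165.9 − 2Q = 115 + 1.2Q → Q* = 15.9063, P* = 134.0875.
A tax t gives ΔQ = t/3.2 and wedge t, so DWL = t²/6.4.
t²/6.4 = 140.625 → t² = 900 → t = 30.

30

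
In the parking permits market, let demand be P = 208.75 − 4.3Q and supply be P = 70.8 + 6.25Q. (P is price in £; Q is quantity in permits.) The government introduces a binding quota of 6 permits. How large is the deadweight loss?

Competitive equilibrium: 208.75 − 4.3Q = 70.8 + 6.25Q → Q* = 13.07583, P* = 152.52393.
At Q = 6: demand price = 208.75 − 4.3·6 = 182.95; supply price = 70.8 + 6.25·6 = 108.3.
ΔQ = 13.07583 − 6 = 7.07583; wedge = 182.95 − 108.3 = 74.65.
The triangle = ½ × 7.07583 × 74.65 = £264.11.

£264.11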